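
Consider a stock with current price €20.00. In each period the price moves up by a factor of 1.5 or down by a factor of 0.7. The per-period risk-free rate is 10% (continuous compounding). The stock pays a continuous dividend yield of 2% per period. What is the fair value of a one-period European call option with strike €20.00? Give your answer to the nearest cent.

Per-period risk-free factor R = e^0.1 = 1.1052; dividend-adjusted growth = e^(0.1−0.02) = 1.0833.
Risk-neutral probability p = (1.0833 − 0.7)/(1.5 − 0.7) = 0.3833/0.8000 = 0.4791
Terminal stock prices: S_u = 30, S_d = 14
Terminal payoffs (S − K): max(10, 0) = 10, max(-6, 0) = 0
Node 0 (S = 20): V_0 = e^(−0.1)·[0.4791·10.0000 + 0.5209·0.0000] = 4.3352

€4.34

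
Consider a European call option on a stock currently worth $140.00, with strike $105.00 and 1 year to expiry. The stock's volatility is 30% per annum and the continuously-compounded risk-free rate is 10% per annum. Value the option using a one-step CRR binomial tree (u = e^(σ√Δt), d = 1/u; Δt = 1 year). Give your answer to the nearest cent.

CRR parameters: u = e^(σ√Δt) = e^(0.3·√1) = 1.3499, d = 1/u = 0.7408
Per-period rate: rΔt = 0.1·1 = 0.1, so R = e^0.1 = 1.1052
Risk-neutral probability p = (e^0.1 − 0.7408)/(1.3499 − 0.7408) = 0.3644/0.6090 = 0.5982
Terminal stock prices: S_u = 189, S_d = 103.7
Terminal payoffs (S − K): max(83.98, 0) = 83.98, max(-1.285, 0) = 0
Node 0 (S = 140): V_0 = e^(−0.1)·[0.5982·83.9802 + 0.4018·0.0000] = 45.4594

$45.46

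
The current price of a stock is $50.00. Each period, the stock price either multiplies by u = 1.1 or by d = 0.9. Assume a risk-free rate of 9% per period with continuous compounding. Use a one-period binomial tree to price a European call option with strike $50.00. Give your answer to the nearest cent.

$4.44

Risk-neutral probability p = (e^0.09 − 0.9)/(1.1 − 0.9) = 0.1942/0.2000 = 0.9709
Terminal stock prices: S_u = 55, S_d = 45
Terminal payoffs (S − K): max(5, 0) = 5, max(-5, 0) = 0
Node 0 (S = 50): V_0 = e^(−0.09)·[0.9709·5.0000 + 0.0291·0.0000] = 4.4365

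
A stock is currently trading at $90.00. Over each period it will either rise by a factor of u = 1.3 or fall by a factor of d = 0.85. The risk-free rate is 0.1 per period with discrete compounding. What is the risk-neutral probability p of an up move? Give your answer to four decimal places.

Risk-neutral probability p = (1 + 0.1 − 0.85)/(1.3 − 0.85) = 0.2500/0.4500 = 0.5556

p = 0.5556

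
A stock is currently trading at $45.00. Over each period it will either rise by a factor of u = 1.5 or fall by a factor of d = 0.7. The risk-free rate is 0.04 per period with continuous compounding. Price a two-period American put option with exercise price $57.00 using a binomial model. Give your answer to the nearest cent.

$16.26

Risk-neutral probability p = (e^0.04 − 0.7)/(1.5 − 0.7) = 0.3408/0.8000 = 0.4260
Terminal stock prices: S_uu = 101.2, S_ud = 47.25, S_dd = 22.05
Terminal payoffs (K − S): max(-44.25, 0) = 0, max(9.75, 0) = 9.75, max(34.95, 0) = 34.95
Node u (S = 67.5): continuation = e^(−0.04)·[0.4260·0.0000 + 0.5740·9.7500] = 5.3769; exercise value = 0.0000 ≤ continuation, so V_u = 5.3769
Node d (S = 31.5): continuation = e^(−0.04)·[0.4260·9.7500 + 0.5740·34.9500] = 23.2650; exercise value = 25.5000 > continuation, so V_d = 25.5000 (exercise)
Node 0 (S = 45): continuation = e^(−0.04)·[0.4260·5.3769 + 0.5740·25.5000] = 16.2636; exercise value = 12.0000 ≤ continuation, so V_0 = 16.2636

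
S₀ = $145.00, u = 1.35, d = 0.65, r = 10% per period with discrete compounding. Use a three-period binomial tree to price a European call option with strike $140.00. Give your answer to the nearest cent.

Risk-neutral probability p = (1 + 0.1 − 0.65)/(1.35 − 0.65) = 0.4500/0.7000 = 0.6429
Terminal stock prices: S_uuu = 356.8, S_uud = 171.8, S_udd = 82.7, S_ddd = 39.82
Terminal payoffs (S − K): max(216.8, 0) = 216.8, max(31.77, 0) = 31.77, max(-57.3, 0) = 0, max(-100.2, 0) = 0
Node uu (S = 264.3): V_uu = 1/1.1·[0.6429·216.7544 + 0.3571·31.7706] = 136.9898
Node ud (S = 127.2): V_ud = 1/1.1·[0.6429·31.7706 + 0.3571·0.0000] = 18.5672
Node dd (S = 61.26): V_dd = 1/1.1·[0.6429·0.0000 + 0.3571·0.0000] = 0.0000
Node u (S = 195.8): V_u = 1/1.1·[0.6429·136.9898 + 0.3571·18.5672] = 86.0873
Node d (S = 94.25): V_d = 1/1.1·[0.6429·18.5672 + 0.3571·0.0000] = 10.8510
Node 0 (S = 145): V_0 = 1/1.1·[0.6429·86.0873 + 0.3571·10.8510] = 53.8338

$53.83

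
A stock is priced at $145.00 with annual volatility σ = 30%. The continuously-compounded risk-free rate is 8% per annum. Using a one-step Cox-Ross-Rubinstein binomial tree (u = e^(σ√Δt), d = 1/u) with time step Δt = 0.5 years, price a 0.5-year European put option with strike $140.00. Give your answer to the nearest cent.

CRR parameters: u = e^(σ√Δt) = e^(0.3·√0.5) = 1.2363, d = 1/u = 0.8089
Per-period rate: rΔt = 0.08·0.5 = 0.04, so R = e^0.04 = 1.0408
Risk-neutral probability p = (e^0.04 − 0.8089)/(1.2363 − 0.8089) = 0.2320/0.4275 = 0.5426
Terminal stock prices: S_u = 179.3, S_d = 117.3
Terminal payoffs (K − S): max(-39.27, 0) = 0, max(22.72, 0) = 22.72
Node 0 (S = 145): V_0 = e^(−0.04)·[0.5426·0.0000 + 0.4574·22.7156] = 9.9819

$9.98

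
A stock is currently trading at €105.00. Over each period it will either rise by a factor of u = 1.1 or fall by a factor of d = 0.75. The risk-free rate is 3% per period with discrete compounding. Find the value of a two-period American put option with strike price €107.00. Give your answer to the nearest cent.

€8.56

Risk-neutral probability p = (1 + 0.03 − 0.75)/(1.1 − 0.75) = 0.2800/0.3500 = 0.8000
Terminal stock prices: S_uu = 127.1, S_ud = 86.63, S_dd = 59.06
Terminal payoffs (K − S): max(-20.05, 0) = 0, max(20.37, 0) = 20.37, max(47.94, 0) = 47.94
Node u (S = 115.5): continuation = 1/1.03·[0.8000·0.0000 + 0.2000·20.3750] = 3.9563; exercise value = 0.0000 ≤ continuation, so V_u = 3.9563
Node d (S = 78.75): continuation = 1/1.03·[0.8000·20.3750 + 0.2000·47.9375] = 25.1335; exercise value = 28.2500 > continuation, so V_d = 28.2500 (exercise)
Node 0 (S = 105): continuation = 1/1.03·[0.8000·3.9563 + 0.2000·28.2500] = 8.5583; exercise value = 2.0000 ≤ continuation, so V_0 = 8.5583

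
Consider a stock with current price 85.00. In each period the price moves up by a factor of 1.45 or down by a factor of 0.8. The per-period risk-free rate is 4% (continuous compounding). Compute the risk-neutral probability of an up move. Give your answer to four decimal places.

p = 0.3705

Risk-neutral probability p = (e^0.04 − 0.8)/(1.45 − 0.8) = 0.2408/0.6500 = 0.3705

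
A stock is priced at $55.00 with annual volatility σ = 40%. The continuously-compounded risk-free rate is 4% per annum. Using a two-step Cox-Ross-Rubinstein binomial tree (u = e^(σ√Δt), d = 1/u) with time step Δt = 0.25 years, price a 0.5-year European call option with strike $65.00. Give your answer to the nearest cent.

$3.77

CRR parameters: u = e^(σ√Δt) = e^(0.4·√0.25) = 1.2214, d = 1/u = 0.8187
Per-period rate: rΔt = 0.04·0.25 = 0.01, so R = e^0.01 = 1.0101
Risk-neutral probability p = (e^0.01 − 0.8187)/(1.2214 − 0.8187) = 0.1913/0.4027 = 0.4751
Terminal stock prices: S_uu = 82.05, S_ud = 55, S_dd = 36.87
Terminal payoffs (S − K): max(17.05, 0) = 17.05, max(-10, 0) = 0, max(-28.13, 0) = 0
Node u (S = 67.18): V_u = e^(−0.01)·[0.4751·17.0504 + 0.5249·0.0000] = 8.0204
Node d (S = 45.03): V_d = e^(−0.01)·[0.4751·0.0000 + 0.5249·0.0000] = 0.0000
Node 0 (S = 55): V_0 = e^(−0.01)·[0.4751·8.0204 + 0.5249·0.0000] = 3.7728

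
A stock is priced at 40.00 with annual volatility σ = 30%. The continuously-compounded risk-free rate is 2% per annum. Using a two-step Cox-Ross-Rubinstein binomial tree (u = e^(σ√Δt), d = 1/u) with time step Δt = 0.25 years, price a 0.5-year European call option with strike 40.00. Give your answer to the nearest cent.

CRR parameters: u = e^(σ√Δt) = e^(0.3·√0.25) = 1.1618, d = 1/u = 0.8607
Per-period rate: rΔt = 0.02·0.25 = 0.005, so R = e^0.005 = 1.0050
Risk-neutral probability p = (e^0.005 − 0.8607)/(1.1618 − 0.8607) = 0.1443/0.3011 = 0.4792
Terminal stock prices: S_uu = 53.99, S_ud = 40, S_dd = 29.63
Terminal payoffs (S − K): max(13.99, 0) = 13.99, max(0, 0) = 0, max(-10.37, 0) = 0
Node u (S = 46.47): V_u = e^(−0.005)·[0.4792·13.9944 + 0.5208·0.0000] = 6.6729
Node d (S = 34.43): V_d = e^(−0.005)·[0.4792·0.0000 + 0.5208·0.0000] = 0.0000
Node 0 (S = 40): V_0 = e^(−0.005)·[0.4792·6.6729 + 0.5208·0.0000] = 3.1818

3.18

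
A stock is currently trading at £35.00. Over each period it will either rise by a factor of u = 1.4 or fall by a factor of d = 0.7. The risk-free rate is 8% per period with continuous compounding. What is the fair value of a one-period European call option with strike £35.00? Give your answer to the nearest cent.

£7.08

Risk-neutral probability p = (e^0.08 − 0.7)/(1.4 − 0.7) = 0.3833/0.7000 = 0.5476
Terminal stock prices: S_u = 49, S_d = 24.5
Terminal payoffs (S − K): max(14, 0) = 14, max(-10.5, 0) = 0
Node 0 (S = 35): V_0 = e^(−0.08)·[0.5476·14.0000 + 0.4524·0.0000] = 7.0764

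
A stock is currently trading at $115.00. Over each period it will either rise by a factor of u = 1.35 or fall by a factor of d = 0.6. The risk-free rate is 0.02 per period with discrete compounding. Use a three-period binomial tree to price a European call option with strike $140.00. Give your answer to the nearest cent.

$23.66

Risk-neutral probability p = (1 + 0.02 − 0.6)/(1.35 − 0.6) = 0.4200/0.7500 = 0.5600
Terminal stock prices: S_uuu = 282.9, S_uud = 125.8, S_udd = 55.89, S_ddd = 24.84
Terminal payoffs (S − K): max(142.9, 0) = 142.9, max(-14.25, 0) = 0, max(-84.11, 0) = 0, max(-115.2, 0) = 0
Node uu (S = 209.6): V_uu = 1/1.02·[0.5600·142.9431 + 0.4400·0.0000] = 78.4786
Node ud (S = 93.15): V_ud = 1/1.02·[0.5600·0.0000 + 0.4400·0.0000] = 0.0000
Node dd (S = 41.4): V_dd = 1/1.02·[0.5600·0.0000 + 0.4400·0.0000] = 0.0000
Node u (S = 155.2): V_u = 1/1.02·[0.5600·78.4786 + 0.4400·0.0000] = 43.0863
Node d (S = 69): V_d = 1/1.02·[0.5600·0.0000 + 0.4400·0.0000] = 0.0000
Node 0 (S = 115): V_0 = 1/1.02·[0.5600·43.0863 + 0.4400·0.0000] = 23.6552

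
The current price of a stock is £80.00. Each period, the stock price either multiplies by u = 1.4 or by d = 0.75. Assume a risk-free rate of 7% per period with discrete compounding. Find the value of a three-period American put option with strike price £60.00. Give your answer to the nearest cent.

£3.38

Risk-neutral probability p = (1 + 0.07 − 0.75)/(1.4 − 0.75) = 0.3200/0.6500 = 0.4923
Terminal stock prices: S_uuu = 219.5, S_uud = 117.6, S_udd = 63, S_ddd = 33.75
Terminal payoffs (K − S): max(-159.5, 0) = 0, max(-57.6, 0) = 0, max(-3, 0) = 0, max(26.25, 0) = 26.25
Node uu (S = 156.8): continuation = 1/1.07·[0.4923·0.0000 + 0.5077·0.0000] = 0.0000; exercise value = 0.0000 ≤ continuation, so V_uu = 0.0000
Node ud (S = 84): continuation = 1/1.07·[0.4923·0.0000 + 0.5077·0.0000] = 0.0000; exercise value = 0.0000 ≤ continuation, so V_ud = 0.0000
Node dd (S = 45): continuation = 1/1.07·[0.4923·0.0000 + 0.5077·26.2500] = 12.4551; exercise value = 15.0000 > continuation, so V_dd = 15.0000 (exercise)
Node u (S = 112): continuation = 1/1.07·[0.4923·0.0000 + 0.5077·0.0000] = 0.0000; exercise value = 0.0000 ≤ continuation, so V_u = 0.0000
Node d (S = 60): continuation = 1/1.07·[0.4923·0.0000 + 0.5077·15.0000] = 7.1172; exercise value = 0.0000 ≤ continuation, so V_d = 7.1172
Node 0 (S = 80): continuation = 1/1.07·[0.4923·0.0000 + 0.5077·7.1172] = 3.3770; exercise value = 0.0000 ≤ continuation, so V_0 = 3.3770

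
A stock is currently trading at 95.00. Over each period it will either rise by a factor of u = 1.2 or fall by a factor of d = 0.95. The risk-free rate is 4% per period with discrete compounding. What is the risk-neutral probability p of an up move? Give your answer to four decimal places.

Risk-neutral probability p = (1 + 0.04 − 0.95)/(1.2 − 0.95) = 0.0900/0.2500 = 0.3600

p = 0.3600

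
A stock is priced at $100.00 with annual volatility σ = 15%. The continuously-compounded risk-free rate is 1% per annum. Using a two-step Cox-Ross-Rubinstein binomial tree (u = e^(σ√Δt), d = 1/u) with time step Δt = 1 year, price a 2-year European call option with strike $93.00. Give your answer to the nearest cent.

$13.55

CRR parameters: u = e^(σ√Δt) = e^(0.15·√1) = 1.1618, d = 1/u = 0.8607
Per-period rate: rΔt = 0.01·1 = 0.01, so R = e^0.01 = 1.0101
Risk-neutral probability p = (e^0.01 − 0.8607)/(1.1618 − 0.8607) = 0.1493/0.3011 = 0.4959
Terminal stock prices: S_uu = 135, S_ud = 100, S_dd = 74.08
Terminal payoffs (S − K): max(41.99, 0) = 41.99, max(7, 0) = 7, max(-18.92, 0) = 0
Node u (S = 116.2): V_u = e^(−0.01)·[0.4959·41.9859 + 0.5041·7.0000] = 24.1088
Node d (S = 86.07): V_d = e^(−0.01)·[0.4959·7.0000 + 0.5041·0.0000] = 3.4371
Node 0 (S = 100): V_0 = e^(−0.01)·[0.4959·24.1088 + 0.5041·3.4371] = 13.5529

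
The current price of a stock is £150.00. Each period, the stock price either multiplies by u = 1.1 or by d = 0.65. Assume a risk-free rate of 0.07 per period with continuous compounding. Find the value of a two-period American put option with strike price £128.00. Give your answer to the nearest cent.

Risk-neutral probability p = (e^0.07 − 0.65)/(1.1 − 0.65) = 0.4225/0.4500 = 0.9389
Terminal stock prices: S_uu = 181.5, S_ud = 107.2, S_dd = 63.38
Terminal payoffs (K − S): max(-53.5, 0) = 0, max(20.75, 0) = 20.75, max(64.62, 0) = 64.62
Node u (S = 165): continuation = e^(−0.07)·[0.9389·0.0000 + 0.0611·20.7500] = 1.1820; exercise value = 0.0000 ≤ continuation, so V_u = 1.1820
Node d (S = 97.5): continuation = e^(−0.07)·[0.9389·20.7500 + 0.0611·64.6250] = 21.8464; exercise value = 30.5000 > continuation, so V_d = 30.5000 (exercise)
Node 0 (S = 150): continuation = e^(−0.07)·[0.9389·1.1820 + 0.0611·30.5000] = 2.7721; exercise value = 0.0000 ≤ continuation, so V_0 = 2.7721

£2.77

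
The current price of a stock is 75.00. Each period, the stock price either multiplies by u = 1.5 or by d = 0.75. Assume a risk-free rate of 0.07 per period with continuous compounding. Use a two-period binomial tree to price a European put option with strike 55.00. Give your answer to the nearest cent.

Risk-neutral probability p = (e^0.07 − 0.75)/(1.5 − 0.75) = 0.3225/0.7500 = 0.4300
Terminal stock prices: S_uu = 168.8, S_ud = 84.38, S_dd = 42.19
Terminal payoffs (K − S): max(-113.8, 0) = 0, max(-29.38, 0) = 0, max(12.81, 0) = 12.81
Node u (S = 112.5): V_u = e^(−0.07)·[0.4300·0.0000 + 0.5700·0.0000] = 0.0000
Node d (S = 56.25): V_d = e^(−0.07)·[0.4300·0.0000 + 0.5700·12.8125] = 6.8093
Node 0 (S = 75): V_0 = e^(−0.07)·[0.4300·0.0000 + 0.5700·6.8093] = 3.6188

3.62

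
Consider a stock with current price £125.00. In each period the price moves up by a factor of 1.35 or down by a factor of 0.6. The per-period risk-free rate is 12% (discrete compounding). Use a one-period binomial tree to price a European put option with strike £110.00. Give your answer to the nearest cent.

£9.58

Risk-neutral probability p = (1 + 0.12 − 0.6)/(1.35 − 0.6) = 0.5200/0.7500 = 0.6933
Terminal stock prices: S_u = 168.8, S_d = 75
Terminal payoffs (K − S): max(-58.75, 0) = 0, max(35, 0) = 35
Node 0 (S = 125): V_0 = 1/1.12·[0.6933·0.0000 + 0.3067·35.0000] = 9.5833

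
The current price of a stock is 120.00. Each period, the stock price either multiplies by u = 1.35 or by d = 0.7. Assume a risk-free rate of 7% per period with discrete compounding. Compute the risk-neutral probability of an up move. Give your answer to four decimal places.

p = 0.5692

Risk-neutral probability p = (1 + 0.07 − 0.7)/(1.35 − 0.7) = 0.3700/0.6500 = 0.5692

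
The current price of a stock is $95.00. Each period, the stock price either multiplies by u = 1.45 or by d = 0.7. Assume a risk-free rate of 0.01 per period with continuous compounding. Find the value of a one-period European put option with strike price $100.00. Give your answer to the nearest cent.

Risk-neutral probability p = (e^0.01 − 0.7)/(1.45 − 0.7) = 0.3101/0.7500 = 0.4134
Terminal stock prices: S_u = 137.8, S_d = 66.5
Terminal payoffs (K − S): max(-37.75, 0) = 0, max(33.5, 0) = 33.5
Node 0 (S = 95): V_0 = e^(−0.01)·[0.4134·0.0000 + 0.5866·33.5000] = 19.4556

$19.46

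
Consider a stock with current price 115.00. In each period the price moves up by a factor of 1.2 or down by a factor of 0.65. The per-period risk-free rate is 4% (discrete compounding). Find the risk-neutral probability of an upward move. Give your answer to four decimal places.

p = 0.7091

Risk-neutral probability p = (1 + 0.04 − 0.65)/(1.2 − 0.65) = 0.3900/0.5500 = 0.7091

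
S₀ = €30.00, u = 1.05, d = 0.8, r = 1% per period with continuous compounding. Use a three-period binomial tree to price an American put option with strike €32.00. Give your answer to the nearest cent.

Risk-neutral probability p = (e^0.01 − 0.8)/(1.05 − 0.8) = 0.2101/0.2500 = 0.8402
Terminal stock prices: S_uuu = 34.73, S_uud = 26.46, S_udd = 20.16, S_ddd = 15.36
Terminal payoffs (K − S): max(-2.729, 0) = 0, max(5.54, 0) = 5.54, max(11.84, 0) = 11.84, max(16.64, 0) = 16.64
Node uu (S = 33.08): continuation = e^(−0.01)·[0.8402·0.0000 + 0.1598·5.5400] = 0.8765; exercise value = 0.0000 ≤ continuation, so V_uu = 0.8765
Node ud (S = 25.2): continuation = e^(−0.01)·[0.8402·5.5400 + 0.1598·11.8400] = 6.4816; exercise value = 6.8000 > continuation, so V_ud = 6.8000 (exercise)
Node dd (S = 19.2): continuation = e^(−0.01)·[0.8402·11.8400 + 0.1598·16.6400] = 12.4816; exercise value = 12.8000 > continuation, so V_dd = 12.8000 (exercise)
Node u (S = 31.5): continuation = e^(−0.01)·[0.8402·0.8765 + 0.1598·6.8000] = 1.8049; exercise value = 0.5000 ≤ continuation, so V_u = 1.8049
Node d (S = 24): continuation = e^(−0.01)·[0.8402·6.8000 + 0.1598·12.8000] = 7.6816; exercise value = 8.0000 > continuation, so V_d = 8.0000 (exercise)
Node 0 (S = 30): continuation = e^(−0.01)·[0.8402·1.8049 + 0.1598·8.0000] = 2.7671; exercise value = 2.0000 ≤ continuation, so V_0 = 2.7671

€2.77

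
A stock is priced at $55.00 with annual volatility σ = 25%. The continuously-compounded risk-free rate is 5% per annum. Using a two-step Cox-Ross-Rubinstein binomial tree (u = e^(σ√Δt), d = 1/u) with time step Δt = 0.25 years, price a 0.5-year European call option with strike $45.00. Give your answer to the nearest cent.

CRR parameters: u = e^(σ√Δt) = e^(0.25·√0.25) = 1.1331, d = 1/u = 0.8825
Per-period rate: rΔt = 0.05·0.25 = 0.0125, so R = e^0.0125 = 1.0126
Risk-neutral probability p = (e^0.0125 − 0.8825)/(1.1331 − 0.8825) = 0.1301/0.2507 = 0.5190
Terminal stock prices: S_uu = 70.62, S_ud = 55, S_dd = 42.83
Terminal payoffs (S − K): max(25.62, 0) = 25.62, max(10, 0) = 10, max(-2.166, 0) = 0
Node u (S = 62.32): V_u = e^(−0.0125)·[0.5190·25.6214 + 0.4810·10.0000] = 17.8822
Node d (S = 48.54): V_d = e^(−0.0125)·[0.5190·10.0000 + 0.4810·0.0000] = 5.1253
Node 0 (S = 55): V_0 = e^(−0.0125)·[0.5190·17.8822 + 0.4810·5.1253] = 11.5999

$11.60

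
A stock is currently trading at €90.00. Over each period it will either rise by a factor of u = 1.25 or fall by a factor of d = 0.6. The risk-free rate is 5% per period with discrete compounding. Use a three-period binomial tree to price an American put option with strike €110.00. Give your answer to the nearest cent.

Risk-neutral probability p = (1 + 0.05 − 0.6)/(1.25 − 0.6) = 0.4500/0.6500 = 0.6923
Terminal stock prices: S_uuu = 175.8, S_uud = 84.38, S_udd = 40.5, S_ddd = 19.44
Terminal payoffs (K − S): max(-65.78, 0) = 0, max(25.62, 0) = 25.62, max(69.5, 0) = 69.5, max(90.56, 0) = 90.56
Node uu (S = 140.6): continuation = 1/1.05·[0.6923·0.0000 + 0.3077·25.6250] = 7.5092; exercise value = 0.0000 ≤ continuation, so V_uu = 7.5092
Node ud (S = 67.5): continuation = 1/1.05·[0.6923·25.6250 + 0.3077·69.5000] = 37.2619; exercise value = 42.5000 > continuation, so V_ud = 42.5000 (exercise)
Node dd (S = 32.4): continuation = 1/1.05·[0.6923·69.5000 + 0.3077·90.5600] = 72.3619; exercise value = 77.6000 > continuation, so V_dd = 77.6000 (exercise)
Node u (S = 112.5): continuation = 1/1.05·[0.6923·7.5092 + 0.3077·42.5000] = 17.4053; exercise value = 0.0000 ≤ continuation, so V_u = 17.4053
Node d (S = 54): continuation = 1/1.05·[0.6923·42.5000 + 0.3077·77.6000] = 50.7619; exercise value = 56.0000 > continuation, so V_d = 56.0000 (exercise)
Node 0 (S = 90): continuation = 1/1.05·[0.6923·17.4053 + 0.3077·56.0000] = 27.8863; exercise value = 20.0000 ≤ continuation, so V_0 = 27.8863

€27.89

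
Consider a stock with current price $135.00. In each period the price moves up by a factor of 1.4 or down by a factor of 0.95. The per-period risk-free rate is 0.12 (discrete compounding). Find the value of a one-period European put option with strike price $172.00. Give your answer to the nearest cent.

Risk-neutral probability p = (1 + 0.12 − 0.95)/(1.4 − 0.95) = 0.1700/0.4500 = 0.3778
Terminal stock prices: S_u = 189, S_d = 128.2
Terminal payoffs (K − S): max(-17, 0) = 0, max(43.75, 0) = 43.75
Node 0 (S = 135): V_0 = 1/1.12·[0.3778·0.0000 + 0.6222·43.7500] = 24.3056

$24.31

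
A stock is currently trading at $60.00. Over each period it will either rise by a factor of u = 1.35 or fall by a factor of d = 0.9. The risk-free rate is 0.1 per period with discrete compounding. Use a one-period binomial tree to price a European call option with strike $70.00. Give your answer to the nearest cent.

$4.44

Risk-neutral probability p = (1 + 0.1 − 0.9)/(1.35 − 0.9) = 0.2000/0.4500 = 0.4444
Terminal stock prices: S_u = 81, S_d = 54
Terminal payoffs (S − K): max(11, 0) = 11, max(-16, 0) = 0
Node 0 (S = 60): V_0 = 1/1.1·[0.4444·11.0000 + 0.5556·0.0000] = 4.4444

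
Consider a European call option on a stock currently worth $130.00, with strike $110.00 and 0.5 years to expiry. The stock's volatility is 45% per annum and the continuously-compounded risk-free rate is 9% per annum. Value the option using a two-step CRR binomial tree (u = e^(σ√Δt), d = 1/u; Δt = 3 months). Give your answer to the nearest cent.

$31.47

CRR parameters: u = e^(σ√Δt) = e^(0.45·√0.25) = 1.2523, d = 1/u = 0.7985
Per-period rate: rΔt = 0.09·0.25 = 0.0225, so R = e^0.0225 = 1.0228
Risk-neutral probability p = (e^0.0225 − 0.7985)/(1.2523 − 0.7985) = 0.2242/0.4538 = 0.4941
Terminal stock prices: S_uu = 203.9, S_ud = 130, S_dd = 82.89
Terminal payoffs (S − K): max(93.88, 0) = 93.88, max(20, 0) = 20, max(-27.11, 0) = 0
Node u (S = 162.8): V_u = e^(−0.0225)·[0.4941·93.8806 + 0.5059·20.0000] = 55.2493
Node d (S = 103.8): V_d = e^(−0.0225)·[0.4941·20.0000 + 0.5059·0.0000] = 9.6627
Node 0 (S = 130): V_0 = e^(−0.0225)·[0.4941·55.2493 + 0.5059·9.6627] = 31.4722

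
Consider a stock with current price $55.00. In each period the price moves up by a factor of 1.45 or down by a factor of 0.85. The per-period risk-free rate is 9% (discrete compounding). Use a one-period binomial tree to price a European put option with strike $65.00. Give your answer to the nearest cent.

Risk-neutral probability p = (1 + 0.09 − 0.85)/(1.45 − 0.85) = 0.2400/0.6000 = 0.4000
Terminal stock prices: S_u = 79.75, S_d = 46.75
Terminal payoffs (K − S): max(-14.75, 0) = 0, max(18.25, 0) = 18.25
Node 0 (S = 55): V_0 = 1/1.09·[0.4000·0.0000 + 0.6000·18.2500] = 10.0459

$10.05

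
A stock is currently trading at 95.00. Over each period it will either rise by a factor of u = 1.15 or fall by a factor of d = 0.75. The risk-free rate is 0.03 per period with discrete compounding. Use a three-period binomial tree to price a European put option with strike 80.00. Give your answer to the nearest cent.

4.19

Risk-neutral probability p = (1 + 0.03 − 0.75)/(1.15 − 0.75) = 0.2800/0.4000 = 0.7000
Terminal stock prices: S_uuu = 144.5, S_uud = 94.23, S_udd = 61.45, S_ddd = 40.08
Terminal payoffs (K − S): max(-64.48, 0) = 0, max(-14.23, 0) = 0, max(18.55, 0) = 18.55, max(39.92, 0) = 39.92
Node uu (S = 125.6): V_uu = 1/1.03·[0.7000·0.0000 + 0.3000·0.0000] = 0.0000
Node ud (S = 81.94): V_ud = 1/1.03·[0.7000·0.0000 + 0.3000·18.5469] = 5.4020
Node dd (S = 53.44): V_dd = 1/1.03·[0.7000·18.5469 + 0.3000·39.9219] = 24.2324
Node u (S = 109.2): V_u = 1/1.03·[0.7000·0.0000 + 0.3000·5.4020] = 1.5734
Node d (S = 71.25): V_d = 1/1.03·[0.7000·5.4020 + 0.3000·24.2324] = 10.7292
Node 0 (S = 95): V_0 = 1/1.03·[0.7000·1.5734 + 0.3000·10.7292] = 4.1943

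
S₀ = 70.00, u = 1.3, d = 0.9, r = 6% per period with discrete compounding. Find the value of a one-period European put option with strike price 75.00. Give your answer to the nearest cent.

6.79

Risk-neutral probability p = (1 + 0.06 − 0.9)/(1.3 − 0.9) = 0.1600/0.4000 = 0.4000
Terminal stock prices: S_u = 91, S_d = 63
Terminal payoffs (K − S): max(-16, 0) = 0, max(12, 0) = 12
Node 0 (S = 70): V_0 = 1/1.06·[0.4000·0.0000 + 0.6000·12.0000] = 6.7925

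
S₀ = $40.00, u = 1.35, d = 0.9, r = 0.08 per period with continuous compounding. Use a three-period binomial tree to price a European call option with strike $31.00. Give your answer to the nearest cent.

Risk-neutral probability p = (e^0.08 − 0.9)/(1.35 − 0.9) = 0.1833/0.4500 = 0.4073
Terminal stock prices: S_uuu = 98.42, S_uud = 65.61, S_udd = 43.74, S_ddd = 29.16
Terminal payoffs (S − K): max(67.42, 0) = 67.42, max(34.61, 0) = 34.61, max(12.74, 0) = 12.74, max(-1.84, 0) = 0
Node uu (S = 72.9): V_uu = e^(−0.08)·[0.4073·67.4150 + 0.5927·34.6100] = 44.2834
Node ud (S = 48.6): V_ud = e^(−0.08)·[0.4073·34.6100 + 0.5927·12.7400] = 19.9834
Node dd (S = 32.4): V_dd = e^(−0.08)·[0.4073·12.7400 + 0.5927·0.0000] = 4.7901
Node u (S = 54): V_u = e^(−0.08)·[0.4073·44.2834 + 0.5927·19.9834] = 27.5835
Node d (S = 36): V_d = e^(−0.08)·[0.4073·19.9834 + 0.5927·4.7901] = 10.1343
Node 0 (S = 40): V_0 = e^(−0.08)·[0.4073·27.5835 + 0.5927·10.1343] = 15.9159

$15.92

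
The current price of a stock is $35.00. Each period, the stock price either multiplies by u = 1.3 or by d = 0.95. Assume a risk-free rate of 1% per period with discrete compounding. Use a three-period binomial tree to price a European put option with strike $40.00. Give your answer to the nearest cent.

$5.52

Risk-neutral probability p = (1 + 0.01 − 0.95)/(1.3 − 0.95) = 0.0600/0.3500 = 0.1714
Terminal stock prices: S_uuu = 76.89, S_uud = 56.19, S_udd = 41.06, S_ddd = 30.01
Terminal payoffs (K − S): max(-36.89, 0) = 0, max(-16.19, 0) = 0, max(-1.064, 0) = 0, max(9.992, 0) = 9.992
Node uu (S = 59.15): V_uu = 1/1.01·[0.1714·0.0000 + 0.8286·0.0000] = 0.0000
Node ud (S = 43.23): V_ud = 1/1.01·[0.1714·0.0000 + 0.8286·0.0000] = 0.0000
Node dd (S = 31.59): V_dd = 1/1.01·[0.1714·0.0000 + 0.8286·9.9919] = 8.1970
Node u (S = 45.5): V_u = 1/1.01·[0.1714·0.0000 + 0.8286·0.0000] = 0.0000
Node d (S = 33.25): V_d = 1/1.01·[0.1714·0.0000 + 0.8286·8.1970] = 6.7246
Node 0 (S = 35): V_0 = 1/1.01·[0.1714·0.0000 + 0.8286·6.7246] = 5.5166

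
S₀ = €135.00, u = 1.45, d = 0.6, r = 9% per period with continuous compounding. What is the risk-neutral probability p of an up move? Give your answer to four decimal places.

Risk-neutral probability p = (e^0.09 − 0.6)/(1.45 − 0.6) = 0.4942/0.8500 = 0.5814

p = 0.5814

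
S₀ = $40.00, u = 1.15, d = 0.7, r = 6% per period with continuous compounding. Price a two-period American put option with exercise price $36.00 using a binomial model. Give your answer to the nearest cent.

$2.01

Risk-neutral probability p = (e^0.06 − 0.7)/(1.15 − 0.7) = 0.3618/0.4500 = 0.8041
Terminal stock prices: S_uu = 52.9, S_ud = 32.2, S_dd = 19.6
Terminal payoffs (K − S): max(-16.9, 0) = 0, max(3.8, 0) = 3.8, max(16.4, 0) = 16.4
Node u (S = 46): continuation = e^(−0.06)·[0.8041·0.0000 + 0.1959·3.8000] = 0.7011; exercise value = 0.0000 ≤ continuation, so V_u = 0.7011
Node d (S = 28): continuation = e^(−0.06)·[0.8041·3.8000 + 0.1959·16.4000] = 5.9035; exercise value = 8.0000 > continuation, so V_d = 8.0000 (exercise)
Node 0 (S = 40): continuation = e^(−0.06)·[0.8041·0.7011 + 0.1959·8.0000] = 2.0070; exercise value = 0.0000 ≤ continuation, so V_0 = 2.0070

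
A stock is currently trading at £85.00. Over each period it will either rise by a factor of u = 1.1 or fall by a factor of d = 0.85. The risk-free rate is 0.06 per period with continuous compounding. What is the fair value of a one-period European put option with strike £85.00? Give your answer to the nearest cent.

£1.83

Risk-neutral probability p = (e^0.06 − 0.85)/(1.1 − 0.85) = 0.2118/0.2500 = 0.8473
Terminal stock prices: S_u = 93.5, S_d = 72.25
Terminal payoffs (K − S): max(-8.5, 0) = 0, max(12.75, 0) = 12.75
Node 0 (S = 85): V_0 = e^(−0.06)·[0.8473·0.0000 + 0.1527·12.7500] = 1.8330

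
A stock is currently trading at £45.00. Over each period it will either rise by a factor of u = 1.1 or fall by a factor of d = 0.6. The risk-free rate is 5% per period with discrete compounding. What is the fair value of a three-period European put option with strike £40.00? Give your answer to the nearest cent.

£2.08

Risk-neutral probability p = (1 + 0.05 − 0.6)/(1.1 − 0.6) = 0.4500/0.5000 = 0.9000
Terminal stock prices: S_uuu = 59.9, S_uud = 32.67, S_udd = 17.82, S_ddd = 9.72
Terminal payoffs (K − S): max(-19.9, 0) = 0, max(7.33, 0) = 7.33, max(22.18, 0) = 22.18, max(30.28, 0) = 30.28
Node uu (S = 54.45): V_uu = 1/1.05·[0.9000·0.0000 + 0.1000·7.3300] = 0.6981
Node ud (S = 29.7): V_ud = 1/1.05·[0.9000·7.3300 + 0.1000·22.1800] = 8.3952
Node dd (S = 16.2): V_dd = 1/1.05·[0.9000·22.1800 + 0.1000·30.2800] = 21.8952
Node u (S = 49.5): V_u = 1/1.05·[0.9000·0.6981 + 0.1000·8.3952] = 1.3979
Node d (S = 27): V_d = 1/1.05·[0.9000·8.3952 + 0.1000·21.8952] = 9.2812
Node 0 (S = 45): V_0 = 1/1.05·[0.9000·1.3979 + 0.1000·9.2812] = 2.0821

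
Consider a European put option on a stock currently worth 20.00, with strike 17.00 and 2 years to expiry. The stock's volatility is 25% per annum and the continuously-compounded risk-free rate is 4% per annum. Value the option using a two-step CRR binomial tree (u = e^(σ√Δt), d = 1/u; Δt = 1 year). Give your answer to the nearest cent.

CRR parameters: u = e^(σ√Δt) = e^(0.25·√1) = 1.2840, d = 1/u = 0.7788
Per-period rate: rΔt = 0.04·1 = 0.04, so R = e^0.04 = 1.0408
Risk-neutral probability p = (e^0.04 − 0.7788)/(1.2840 − 0.7788) = 0.2620/0.5052 = 0.5186
Terminal stock prices: S_uu = 32.97, S_ud = 20, S_dd = 12.13
Terminal payoffs (K − S): max(-15.97, 0) = 0, max(-3, 0) = 0, max(4.869, 0) = 4.869
Node u (S = 25.68): V_u = e^(−0.04)·[0.5186·0.0000 + 0.4814·0.0000] = 0.0000
Node d (S = 15.58): V_d = e^(−0.04)·[0.5186·0.0000 + 0.4814·4.8694] = 2.2522
Node 0 (S = 20): V_0 = e^(−0.04)·[0.5186·0.0000 + 0.4814·2.2522] = 1.0417

1.04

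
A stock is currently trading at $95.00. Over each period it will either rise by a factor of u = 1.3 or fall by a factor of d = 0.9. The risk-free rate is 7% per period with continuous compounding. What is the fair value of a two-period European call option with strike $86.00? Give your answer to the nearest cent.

$22.78

Risk-neutral probability p = (e^0.07 − 0.9)/(1.3 − 0.9) = 0.1725/0.4000 = 0.4313
Terminal stock prices: S_uu = 160.6, S_ud = 111.2, S_dd = 76.95
Terminal payoffs (S − K): max(74.55, 0) = 74.55, max(25.15, 0) = 25.15, max(-9.05, 0) = 0
Node u (S = 123.5): V_u = e^(−0.07)·[0.4313·74.5500 + 0.5687·25.1500] = 43.3141
Node d (S = 85.5): V_d = e^(−0.07)·[0.4313·25.1500 + 0.5687·0.0000] = 10.1132
Node 0 (S = 95): V_0 = e^(−0.07)·[0.4313·43.3141 + 0.5687·10.1132] = 22.7800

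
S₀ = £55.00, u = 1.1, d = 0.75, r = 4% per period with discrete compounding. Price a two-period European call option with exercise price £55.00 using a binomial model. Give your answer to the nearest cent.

Risk-neutral probability p = (1 + 0.04 − 0.75)/(1.1 − 0.75) = 0.2900/0.3500 = 0.8286
Terminal stock prices: S_uu = 66.55, S_ud = 45.38, S_dd = 30.94
Terminal payoffs (S − K): max(11.55, 0) = 11.55, max(-9.625, 0) = 0, max(-24.06, 0) = 0
Node u (S = 60.5): V_u = 1/1.04·[0.8286·11.5500 + 0.1714·0.0000] = 9.2019
Node d (S = 41.25): V_d = 1/1.04·[0.8286·0.0000 + 0.1714·0.0000] = 0.0000
Node 0 (S = 55): V_0 = 1/1.04·[0.8286·9.2019 + 0.1714·0.0000] = 7.3312

£7.33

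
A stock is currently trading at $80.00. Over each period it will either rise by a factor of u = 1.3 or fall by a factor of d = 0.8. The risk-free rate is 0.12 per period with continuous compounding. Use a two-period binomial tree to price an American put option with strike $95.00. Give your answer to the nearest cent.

$15.00

Risk-neutral probability p = (e^0.12 − 0.8)/(1.3 − 0.8) = 0.3275/0.5000 = 0.6550
Terminal stock prices: S_uu = 135.2, S_ud = 83.2, S_dd = 51.2
Terminal payoffs (K − S): max(-40.2, 0) = 0, max(11.8, 0) = 11.8, max(43.8, 0) = 43.8
Node u (S = 104): continuation = e^(−0.12)·[0.6550·0.0000 + 0.3450·11.8000] = 3.6107; exercise value = 0.0000 ≤ continuation, so V_u = 3.6107
Node d (S = 64): continuation = e^(−0.12)·[0.6550·11.8000 + 0.3450·43.8000] = 20.2574; exercise value = 31.0000 > continuation, so V_d = 31.0000 (exercise)
Node 0 (S = 80): continuation = e^(−0.12)·[0.6550·3.6107 + 0.3450·31.0000] = 11.5834; exercise value = 15.0000 > continuation, so V_0 = 15.0000 (exercise)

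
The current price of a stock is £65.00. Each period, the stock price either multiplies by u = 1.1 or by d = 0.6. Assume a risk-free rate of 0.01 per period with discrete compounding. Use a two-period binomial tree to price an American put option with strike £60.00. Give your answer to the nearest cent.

£6.22

Risk-neutral probability p = (1 + 0.01 − 0.6)/(1.1 − 0.6) = 0.4100/0.5000 = 0.8200
Terminal stock prices: S_uu = 78.65, S_ud = 42.9, S_dd = 23.4
Terminal payoffs (K − S): max(-18.65, 0) = 0, max(17.1, 0) = 17.1, max(36.6, 0) = 36.6
Node u (S = 71.5): continuation = 1/1.01·[0.8200·0.0000 + 0.1800·17.1000] = 3.0475; exercise value = 0.0000 ≤ continuation, so V_u = 3.0475
Node d (S = 39): continuation = 1/1.01·[0.8200·17.1000 + 0.1800·36.6000] = 20.4059; exercise value = 21.0000 > continuation, so V_d = 21.0000 (exercise)
Node 0 (S = 65): continuation = 1/1.01·[0.8200·3.0475 + 0.1800·21.0000] = 6.2168; exercise value = 0.0000 ≤ continuation, so V_0 = 6.2168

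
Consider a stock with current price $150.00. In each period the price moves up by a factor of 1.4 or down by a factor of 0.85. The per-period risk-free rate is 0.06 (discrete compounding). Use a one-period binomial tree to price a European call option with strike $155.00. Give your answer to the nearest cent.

Risk-neutral probability p = (1 + 0.06 − 0.85)/(1.4 − 0.85) = 0.2100/0.5500 = 0.3818
Terminal stock prices: S_u = 210, S_d = 127.5
Terminal payoffs (S − K): max(55, 0) = 55, max(-27.5, 0) = 0
Node 0 (S = 150): V_0 = 1/1.06·[0.3818·55.0000 + 0.6182·0.0000] = 19.8113

$19.81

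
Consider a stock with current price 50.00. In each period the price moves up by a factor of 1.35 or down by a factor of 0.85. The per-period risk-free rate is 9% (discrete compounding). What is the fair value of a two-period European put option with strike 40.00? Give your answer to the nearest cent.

0.88

Risk-neutral probability p = (1 + 0.09 − 0.85)/(1.35 − 0.85) = 0.2400/0.5000 = 0.4800
Terminal stock prices: S_uu = 91.13, S_ud = 57.38, S_dd = 36.12
Terminal payoffs (K − S): max(-51.13, 0) = 0, max(-17.38, 0) = 0, max(3.875, 0) = 3.875
Node u (S = 67.5): V_u = 1/1.09·[0.4800·0.0000 + 0.5200·0.0000] = 0.0000
Node d (S = 42.5): V_d = 1/1.09·[0.4800·0.0000 + 0.5200·3.8750] = 1.8486
Node 0 (S = 50): V_0 = 1/1.09·[0.4800·0.0000 + 0.5200·1.8486] = 0.8819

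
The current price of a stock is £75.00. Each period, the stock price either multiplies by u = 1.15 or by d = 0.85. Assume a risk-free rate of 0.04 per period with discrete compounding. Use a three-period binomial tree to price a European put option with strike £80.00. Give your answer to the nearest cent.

Risk-neutral probability p = (1 + 0.04 − 0.85)/(1.15 − 0.85) = 0.1900/0.3000 = 0.6333
Terminal stock prices: S_uuu = 114.1, S_uud = 84.31, S_udd = 62.32, S_ddd = 46.06
Terminal payoffs (K − S): max(-34.07, 0) = 0, max(-4.309, 0) = 0, max(17.68, 0) = 17.68, max(33.94, 0) = 33.94
Node uu (S = 99.19): V_uu = 1/1.04·[0.6333·0.0000 + 0.3667·0.0000] = 0.0000
Node ud (S = 73.31): V_ud = 1/1.04·[0.6333·0.0000 + 0.3667·17.6844] = 6.2349
Node dd (S = 54.19): V_dd = 1/1.04·[0.6333·17.6844 + 0.3667·33.9406] = 22.7356
Node u (S = 86.25): V_u = 1/1.04·[0.6333·0.0000 + 0.3667·6.2349] = 2.1982
Node d (S = 63.75): V_d = 1/1.04·[0.6333·6.2349 + 0.3667·22.7356] = 11.8126
Node 0 (S = 75): V_0 = 1/1.04·[0.6333·2.1982 + 0.3667·11.8126] = 5.5034

£5.50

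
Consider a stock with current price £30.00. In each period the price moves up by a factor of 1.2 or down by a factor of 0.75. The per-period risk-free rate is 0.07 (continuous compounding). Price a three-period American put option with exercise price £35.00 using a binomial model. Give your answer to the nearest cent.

Risk-neutral probability p = (e^0.07 − 0.75)/(1.2 − 0.75) = 0.3225/0.4500 = 0.7167
Terminal stock prices: S_uuu = 51.84, S_uud = 32.4, S_udd = 20.25, S_ddd = 12.66
Terminal payoffs (K − S): max(-16.84, 0) = 0, max(2.6, 0) = 2.6, max(14.75, 0) = 14.75, max(22.34, 0) = 22.34
Node uu (S = 43.2): continuation = e^(−0.07)·[0.7167·0.0000 + 0.2833·2.6000] = 0.6868; exercise value = 0.0000 ≤ continuation, so V_uu = 0.6868
Node ud (S = 27): continuation = e^(−0.07)·[0.7167·2.6000 + 0.2833·14.7500] = 5.6338; exercise value = 8.0000 > continuation, so V_ud = 8.0000 (exercise)
Node dd (S = 16.88): continuation = e^(−0.07)·[0.7167·14.7500 + 0.2833·22.3438] = 15.7588; exercise value = 18.1250 > continuation, so V_dd = 18.1250 (exercise)
Node u (S = 36): continuation = e^(−0.07)·[0.7167·0.6868 + 0.2833·8.0000] = 2.5722; exercise value = 0.0000 ≤ continuation, so V_u = 2.5722
Node d (S = 22.5): continuation = e^(−0.07)·[0.7167·8.0000 + 0.2833·18.1250] = 10.1338; exercise value = 12.5000 > continuation, so V_d = 12.5000 (exercise)
Node 0 (S = 30): continuation = e^(−0.07)·[0.7167·2.5722 + 0.2833·12.5000] = 5.0209; exercise value = 5.0000 ≤ continuation, so V_0 = 5.0209

£5.02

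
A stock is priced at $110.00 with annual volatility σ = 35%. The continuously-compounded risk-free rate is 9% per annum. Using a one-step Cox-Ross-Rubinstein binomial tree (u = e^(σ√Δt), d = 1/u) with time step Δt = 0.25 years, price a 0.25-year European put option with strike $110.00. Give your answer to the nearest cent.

CRR parameters: u = e^(σ√Δt) = e^(0.35·√0.25) = 1.1912, d = 1/u = 0.8395
Per-period rate: rΔt = 0.09·0.25 = 0.0225, so R = e^0.0225 = 1.0228
Risk-neutral probability p = (e^0.0225 − 0.8395)/(1.1912 − 0.8395) = 0.1833/0.3518 = 0.5210
Terminal stock prices: S_u = 131, S_d = 92.34
Terminal payoffs (K − S): max(-21.04, 0) = 0, max(17.66, 0) = 17.66
Node 0 (S = 110): V_0 = e^(−0.0225)·[0.5210·0.0000 + 0.4790·17.6597] = 8.2700

$8.27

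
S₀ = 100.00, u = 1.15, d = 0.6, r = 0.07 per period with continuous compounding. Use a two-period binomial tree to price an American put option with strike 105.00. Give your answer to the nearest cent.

9.70

Risk-neutral probability p = (e^0.07 − 0.6)/(1.15 − 0.6) = 0.4725/0.5500 = 0.8591
Terminal stock prices: S_uu = 132.2, S_ud = 69, S_dd = 36
Terminal payoffs (K − S): max(-27.25, 0) = 0, max(36, 0) = 36, max(69, 0) = 69
Node u (S = 115): continuation = e^(−0.07)·[0.8591·0.0000 + 0.1409·36.0000] = 4.7293; exercise value = 0.0000 ≤ continuation, so V_u = 4.7293
Node d (S = 60): continuation = e^(−0.07)·[0.8591·36.0000 + 0.1409·69.0000] = 37.9014; exercise value = 45.0000 > continuation, so V_d = 45.0000 (exercise)
Node 0 (S = 100): continuation = e^(−0.07)·[0.8591·4.7293 + 0.1409·45.0000] = 9.6999; exercise value = 5.0000 ≤ continuation, so V_0 = 9.6999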